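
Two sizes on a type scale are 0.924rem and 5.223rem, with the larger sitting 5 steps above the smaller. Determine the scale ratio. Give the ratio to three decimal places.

r⁵ = 5.223 / 0.924, so r = (5.223/0.924)^(1/5).
r = 5.6526^(1/5) ≈ 1.4140

1.414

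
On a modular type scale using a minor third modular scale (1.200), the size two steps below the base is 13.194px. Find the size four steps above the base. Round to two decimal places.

13.194 × 1.200⁶ = 13.194 × 2.98598 ≈ 39.397

39.40px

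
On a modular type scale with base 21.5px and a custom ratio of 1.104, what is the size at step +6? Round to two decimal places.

Each step on a modular scale multiplies by the ratio, so the size n steps from the base is base × ratioⁿ.
21.5 × 1.104⁶ = 21.5 × 1.81057 ≈ 38.93

38.93px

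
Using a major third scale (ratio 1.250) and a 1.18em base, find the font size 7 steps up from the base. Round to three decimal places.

5.627em

Every step multiplies by the scale ratio.
1.18 × 1.250⁷ = 1.18 × 4.76837 ≈ 5.627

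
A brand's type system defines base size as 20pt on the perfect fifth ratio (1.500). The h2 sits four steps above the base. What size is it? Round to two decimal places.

101.25pt

Every step multiplies by the scale ratio.
20.0 × 1.500⁴ = 20.0 × 5.06250 ≈ 101.25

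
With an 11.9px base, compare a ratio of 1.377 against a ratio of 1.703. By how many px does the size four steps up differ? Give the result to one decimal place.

At 1.377: 11.9 × 1.377⁴ = 42.784px
At 1.703: 11.9 × 1.703⁴ = 100.093px
Difference: 100.093 − 42.784 = 57.309px

57.3px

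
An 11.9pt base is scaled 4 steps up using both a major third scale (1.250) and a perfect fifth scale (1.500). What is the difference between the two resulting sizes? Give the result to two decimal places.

31.19pt

Major third: 11.9 × 1.250⁴ = 29.0527pt
Perfect fifth: 11.9 × 1.500⁴ = 60.2437pt
Difference: 60.2437 − 29.0527 = 31.1910pt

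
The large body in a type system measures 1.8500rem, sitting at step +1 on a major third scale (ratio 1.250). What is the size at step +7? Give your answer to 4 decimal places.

Moving from step +1 to step +7 is 6 steps up, so multiply by r⁶.
1.8500 × 1.250⁶ = 1.8500 × 3.81470 ≈ 7.0572

7.0572rem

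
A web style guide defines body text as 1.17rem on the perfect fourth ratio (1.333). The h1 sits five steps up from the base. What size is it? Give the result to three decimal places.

Every step multiplies by the scale ratio.
1.17 × 1.333⁵ = 1.17 × 4.20873 ≈ 4.924

4.924rem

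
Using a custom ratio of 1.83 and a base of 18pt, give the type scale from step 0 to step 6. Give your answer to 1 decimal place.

18.0pt, 32.9pt, 60.3pt, 110.3pt, 201.9pt, 369.4pt, 676.1pt

Step 0: 18pt
Step 1: 18.0 × 1.83 = 32.9
Step 2: 18.0 × 1.83² = 60.3
Step 3: 18.0 × 1.83³ = 110.3
Step 4: 18.0 × 1.83⁴ = 201.9
Step 5: 18.0 × 1.83⁵ = 369.4
Step 6: 18.0 × 1.83⁶ = 676.1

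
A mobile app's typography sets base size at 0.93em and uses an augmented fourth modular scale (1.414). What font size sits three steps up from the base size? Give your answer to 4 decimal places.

2.6292em

Every step multiplies by the scale ratio.
0.93 × 1.414³ = 0.93 × 2.82715 ≈ 2.6292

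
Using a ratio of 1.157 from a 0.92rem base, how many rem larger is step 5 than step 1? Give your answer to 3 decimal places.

Step 1: 0.92 × 1.157 = 1.06444rem
Step 5: 0.92 × 1.157⁵ = 1.90746rem
Difference: 1.90746 − 1.06444 = 0.84302rem

0.843rem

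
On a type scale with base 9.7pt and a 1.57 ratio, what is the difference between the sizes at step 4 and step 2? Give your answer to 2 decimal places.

Step 2: 9.7 × 1.57² = 23.9095pt
Step 4: 9.7 × 1.57⁴ = 58.9346pt
Difference: 58.9346 − 23.9095 = 35.0251pt

35.03pt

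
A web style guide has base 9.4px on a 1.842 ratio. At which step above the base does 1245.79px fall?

8

1.842ⁿ = 1245.79 / 9.4 = 132.5309
n = ln(132.5309) / ln(1.842) = 4.8868 / 0.6109 ≈ 8.00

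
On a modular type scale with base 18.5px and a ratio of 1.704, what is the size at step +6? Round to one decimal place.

452.9px

18.5 × 1.704⁶ = 18.5 × 24.48035 ≈ 452.89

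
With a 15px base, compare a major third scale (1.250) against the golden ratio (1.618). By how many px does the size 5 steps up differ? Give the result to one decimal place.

Major third: 15.0 × 1.250⁵ = 45.776px
Golden ratio: 15.0 × 1.618⁵ = 166.335px
Difference: 166.335 − 45.776 = 120.559px

120.6px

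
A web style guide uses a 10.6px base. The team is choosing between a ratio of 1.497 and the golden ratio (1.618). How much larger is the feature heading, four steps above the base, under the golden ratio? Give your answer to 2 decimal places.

19.41px

At 1.497: 10.6 × 1.497⁴ = 53.2345px
Golden ratio: 10.6 × 1.618⁴ = 72.6474px
Difference: 72.6474 − 53.2345 = 19.4129px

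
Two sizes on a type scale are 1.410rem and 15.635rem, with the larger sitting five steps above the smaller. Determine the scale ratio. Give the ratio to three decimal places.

r⁵ = 15.635 / 1.410, so r = (15.635/1.410)^(1/5).
r = 11.0887^(1/5) ≈ 1.6180

1.618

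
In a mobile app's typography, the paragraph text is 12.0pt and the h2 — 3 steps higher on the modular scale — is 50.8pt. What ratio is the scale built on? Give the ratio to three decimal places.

1.618

r³ = 50.8 / 12.0, so r = (50.8/12.0)^(1/3).
r = 4.2333^(1/3) ≈ 1.6177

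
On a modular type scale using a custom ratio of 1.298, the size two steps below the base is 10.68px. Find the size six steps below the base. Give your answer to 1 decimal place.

10.68 ÷ 1.298⁴ = 10.68 ÷ 2.83856 ≈ 3.762

3.8px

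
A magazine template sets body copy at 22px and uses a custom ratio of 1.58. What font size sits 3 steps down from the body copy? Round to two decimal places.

Each step on a modular scale multiplies by the ratio, so the size n steps from the base is base × ratioⁿ.
22.0 ÷ 1.58³ = 22.0 ÷ 3.94431 ≈ 5.58

5.58px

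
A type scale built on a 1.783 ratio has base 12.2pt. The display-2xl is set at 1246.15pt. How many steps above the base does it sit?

8

1.783ⁿ = 1246.15 / 12.2 = 102.1434
n = ln(102.1434) / ln(1.783) = 4.6264 / 0.5783 ≈ 8.00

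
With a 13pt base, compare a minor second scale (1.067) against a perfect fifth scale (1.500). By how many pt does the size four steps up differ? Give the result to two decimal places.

48.96pt

Minor second: 13.0 × 1.067⁴ = 16.8500pt
Perfect fifth: 13.0 × 1.500⁴ = 65.8125pt
Difference: 65.8125 − 16.8500 = 48.9625pt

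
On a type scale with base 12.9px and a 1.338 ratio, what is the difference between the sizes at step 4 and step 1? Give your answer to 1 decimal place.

24.1px

Step 1: 12.9 × 1.338 = 17.260px
Step 4: 12.9 × 1.338⁴ = 41.344px
Difference: 41.344 − 17.260 = 24.084px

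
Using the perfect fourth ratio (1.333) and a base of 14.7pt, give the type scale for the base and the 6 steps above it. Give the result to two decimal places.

14.70pt, 19.60pt, 26.12pt, 34.82pt, 46.41pt, 61.87pt, 82.47pt

Step 0: 14.7pt
Step 1: 14.7 × 1.333 = 19.60
Step 2: 14.7 × 1.333² = 26.12
Step 3: 14.7 × 1.333³ = 34.82
Step 4: 14.7 × 1.333⁴ = 46.41
Step 5: 14.7 × 1.333⁵ = 61.87
Step 6: 14.7 × 1.333⁶ = 82.47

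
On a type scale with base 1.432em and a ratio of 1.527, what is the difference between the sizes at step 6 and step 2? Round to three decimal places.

Step 2: 1.432 × 1.527² = 3.33904em
Step 6: 1.432 × 1.527⁶ = 18.15421em
Difference: 18.15421 − 3.33904 = 14.81517em

14.815em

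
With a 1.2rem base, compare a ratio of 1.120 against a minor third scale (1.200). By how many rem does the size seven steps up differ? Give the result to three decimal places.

1.647rem

At 1.120: 1.2 × 1.120⁷ = 2.65282rem
Minor third: 1.2 × 1.200⁷ = 4.29982rem
Difference: 4.29982 − 2.65282 = 1.64700rem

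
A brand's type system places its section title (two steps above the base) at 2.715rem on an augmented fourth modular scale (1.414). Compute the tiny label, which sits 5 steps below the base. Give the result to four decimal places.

0.2402rem

The gap is -5 − (2) = -7 steps, so the factor is 1.414^-7.
2.715 ÷ 1.414⁷ = 2.715 ÷ 11.30175 ≈ 0.2402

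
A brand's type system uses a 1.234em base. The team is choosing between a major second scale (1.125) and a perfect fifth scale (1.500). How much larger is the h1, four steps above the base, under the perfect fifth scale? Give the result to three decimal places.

Major second: 1.234 × 1.125⁴ = 1.97663em
Perfect fifth: 1.234 × 1.500⁴ = 6.24712em
Difference: 6.24712 − 1.97663 = 4.27049em

4.270em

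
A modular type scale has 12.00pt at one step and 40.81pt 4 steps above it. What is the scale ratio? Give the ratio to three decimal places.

1.358

r⁴ = 40.81 / 12.00, so r = (40.81/12.00)^(1/4).
r = 3.4008^(1/4) ≈ 1.3580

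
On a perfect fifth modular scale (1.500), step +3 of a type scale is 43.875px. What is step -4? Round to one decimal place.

43.875 ÷ 1.500⁷ = 43.875 ÷ 17.08594 ≈ 2.568

2.6px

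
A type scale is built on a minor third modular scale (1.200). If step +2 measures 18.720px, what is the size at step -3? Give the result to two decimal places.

7.52px

18.720 ÷ 1.200⁵ = 18.720 ÷ 2.48832 ≈ 7.523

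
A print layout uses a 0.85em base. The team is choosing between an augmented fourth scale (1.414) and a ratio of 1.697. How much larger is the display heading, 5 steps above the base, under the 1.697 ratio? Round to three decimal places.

Augmented fourth: 0.85 × 1.414⁵ = 4.80470em
At 1.697: 0.85 × 1.697⁵ = 11.96267em
Difference: 11.96267 − 4.80470 = 7.15797em

7.158em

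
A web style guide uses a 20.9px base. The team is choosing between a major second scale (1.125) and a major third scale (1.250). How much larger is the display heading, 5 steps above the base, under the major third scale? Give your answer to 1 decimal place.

26.1px

Major second: 20.9 × 1.125⁵ = 37.662px
Major third: 20.9 × 1.250⁵ = 63.782px
Difference: 63.782 − 37.662 = 26.120px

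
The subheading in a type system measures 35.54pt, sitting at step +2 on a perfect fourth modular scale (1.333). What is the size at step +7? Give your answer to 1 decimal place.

149.6pt

Moving from step +2 to step +7 is 5 steps up, so multiply by r⁵.
35.54 × 1.333⁵ = 35.54 × 4.20873 ≈ 149.578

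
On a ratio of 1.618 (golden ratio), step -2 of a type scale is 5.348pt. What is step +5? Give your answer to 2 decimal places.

155.25pt

The gap is 5 − (-2) = 7 steps, so the factor is 1.618^7.
5.348 × 1.618⁷ = 5.348 × 29.03017 ≈ 155.253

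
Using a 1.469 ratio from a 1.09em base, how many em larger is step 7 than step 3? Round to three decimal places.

Step 3: 1.09 × 1.469³ = 3.45535em
Step 7: 1.09 × 1.469⁷ = 16.09085em
Difference: 16.09085 − 3.45535 = 12.63550em

12.636em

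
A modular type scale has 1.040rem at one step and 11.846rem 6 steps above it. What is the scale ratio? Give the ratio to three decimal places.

1.500

The ratio satisfies 1.040 × r⁶ = 11.846, so r = (11.846 / 1.040)^(1/6).
r = 11.3904^(1/6) ≈ 1.5000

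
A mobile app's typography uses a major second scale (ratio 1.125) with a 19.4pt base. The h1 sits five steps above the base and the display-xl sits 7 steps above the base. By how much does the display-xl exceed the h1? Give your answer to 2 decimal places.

9.29pt

Step 5: 19.4 × 1.125⁵ = 34.9594pt
Step 7: 19.4 × 1.125⁷ = 44.2455pt
Difference: 44.2455 − 34.9594 = 9.2861pt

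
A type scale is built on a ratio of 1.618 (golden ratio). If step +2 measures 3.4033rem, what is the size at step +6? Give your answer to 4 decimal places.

23.3246rem

The gap is 6 − (2) = 4 steps, so the factor is 1.618^4.
3.4033 × 1.618⁴ = 3.4033 × 6.85353 ≈ 23.3246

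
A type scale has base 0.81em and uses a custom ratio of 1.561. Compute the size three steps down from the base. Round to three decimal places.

0.81 ÷ 1.561³ = 0.81 ÷ 3.80372 ≈ 0.213

0.213em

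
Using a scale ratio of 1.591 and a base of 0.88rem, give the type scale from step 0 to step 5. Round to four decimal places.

0.8800rem, 1.4001rem, 2.2275rem, 3.5440rem, 5.6385rem, 8.9708rem

Step 0: 0.88rem
Step 1: 0.88 × 1.591 = 1.4001
Step 2: 0.88 × 1.591² = 2.2275
Step 3: 0.88 × 1.591³ = 3.5440
Step 4: 0.88 × 1.591⁴ = 5.6385
Step 5: 0.88 × 1.591⁵ = 8.9708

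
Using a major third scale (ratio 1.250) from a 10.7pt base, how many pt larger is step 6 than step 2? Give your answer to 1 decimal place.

24.1pt

Step 2: 10.7 × 1.250² = 16.719pt
Step 6: 10.7 × 1.250⁶ = 40.817pt
Difference: 40.817 − 16.719 = 24.098pt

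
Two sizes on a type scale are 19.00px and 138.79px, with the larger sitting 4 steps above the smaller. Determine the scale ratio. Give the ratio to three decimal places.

1.644

The ratio satisfies 19.00 × r⁴ = 138.79, so r = (138.79 / 19.00)^(1/4).
r = 7.3047^(1/4) ≈ 1.6440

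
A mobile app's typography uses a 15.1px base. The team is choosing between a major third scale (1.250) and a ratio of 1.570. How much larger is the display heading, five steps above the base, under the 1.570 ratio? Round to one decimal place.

Major third: 15.1 × 1.250⁵ = 46.082px
At 1.570: 15.1 × 1.570⁵ = 144.037px
Difference: 144.037 − 46.082 = 97.955px

98.0px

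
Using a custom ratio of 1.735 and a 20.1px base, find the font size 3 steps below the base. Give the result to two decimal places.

3.85px

A modular type scale is a geometric sequence: sizeₙ = base × rⁿ.
20.1 ÷ 1.735³ = 20.1 ÷ 5.22274 ≈ 3.85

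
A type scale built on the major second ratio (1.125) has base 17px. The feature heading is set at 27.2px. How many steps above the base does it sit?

1.125ⁿ = 27.2 / 17 = 1.6000
n = ln(1.6000) / ln(1.125) = 0.4700 / 0.1178 ≈ 3.99

4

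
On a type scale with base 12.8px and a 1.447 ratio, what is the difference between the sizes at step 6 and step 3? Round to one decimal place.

78.7px

Step 3: 12.8 × 1.447³ = 38.781px
Step 6: 12.8 × 1.447⁶ = 117.495px
Difference: 117.495 − 38.781 = 78.714px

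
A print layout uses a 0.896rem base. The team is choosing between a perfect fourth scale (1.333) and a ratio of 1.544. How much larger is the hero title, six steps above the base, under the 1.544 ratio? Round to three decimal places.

7.112rem

Perfect fourth: 0.896 × 1.333⁶ = 5.02677rem
At 1.544: 0.896 × 1.544⁶ = 12.13925rem
Difference: 12.13925 − 5.02677 = 7.11248rem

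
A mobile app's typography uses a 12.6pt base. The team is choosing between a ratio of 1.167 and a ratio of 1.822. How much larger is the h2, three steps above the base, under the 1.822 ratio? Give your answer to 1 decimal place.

At 1.167: 12.6 × 1.167³ = 20.025pt
At 1.822: 12.6 × 1.822³ = 76.211pt
Difference: 76.211 − 20.025 = 56.186pt

56.2pt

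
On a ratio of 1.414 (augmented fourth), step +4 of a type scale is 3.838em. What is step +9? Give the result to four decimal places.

Moving from step +4 to step +9 is 5 steps up, so multiply by r⁵.
3.838 × 1.414⁵ = 3.838 × 5.65258 ≈ 21.6946

21.6946em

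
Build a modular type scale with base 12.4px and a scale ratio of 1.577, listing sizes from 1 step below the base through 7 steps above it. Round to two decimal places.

7.86px, 12.40px, 19.55px, 30.84px, 48.63px, 76.69px, 120.94px, 190.73px, 300.78px

Step -1: 12.4 ÷ 1.577 = 7.86
Step 0: 12.4px
Step 1: 12.4 × 1.577 = 19.55
Step 2: 12.4 × 1.577² = 30.84
Step 3: 12.4 × 1.577³ = 48.63
Step 4: 12.4 × 1.577⁴ = 76.69
Step 5: 12.4 × 1.577⁵ = 120.94
Step 6: 12.4 × 1.577⁶ = 190.73
Step 7: 12.4 × 1.577⁷ = 300.78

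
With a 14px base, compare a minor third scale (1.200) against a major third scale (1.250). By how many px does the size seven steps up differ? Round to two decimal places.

16.59px

Minor third: 14.0 × 1.200⁷ = 50.1645px
Major third: 14.0 × 1.250⁷ = 66.7572px
Difference: 66.7572 − 50.1645 = 16.5927px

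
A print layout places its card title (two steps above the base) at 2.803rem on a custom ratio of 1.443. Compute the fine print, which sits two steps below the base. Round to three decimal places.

0.646rem

The gap is -2 − (2) = -4 steps, so the factor is 1.443^-4.
2.803 ÷ 1.443⁴ = 2.803 ÷ 4.33576 ≈ 0.646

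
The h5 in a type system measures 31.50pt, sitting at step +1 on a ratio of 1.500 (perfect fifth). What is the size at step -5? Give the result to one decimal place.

31.50 ÷ 1.500⁶ = 31.50 ÷ 11.39062 ≈ 2.765

2.8pt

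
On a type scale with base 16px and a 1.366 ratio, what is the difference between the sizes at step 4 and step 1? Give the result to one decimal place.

33.9px

Step 1: 16.0 × 1.366 = 21.856px
Step 4: 16.0 × 1.366⁴ = 55.709px
Difference: 55.709 − 21.856 = 33.853px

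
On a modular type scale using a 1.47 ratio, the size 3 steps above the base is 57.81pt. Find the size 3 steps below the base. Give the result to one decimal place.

5.7pt

Moving from step +3 to step -3 is 6 steps down, so divide by r⁶.
57.81 ÷ 1.47⁶ = 57.81 ÷ 10.09030 ≈ 5.729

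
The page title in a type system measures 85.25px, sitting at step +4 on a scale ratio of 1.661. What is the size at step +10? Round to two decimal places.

Moving from step +4 to step +10 is 6 steps up, so multiply by r⁶.
85.25 × 1.661⁶ = 85.25 × 20.99993 ≈ 1790.244

1790.24px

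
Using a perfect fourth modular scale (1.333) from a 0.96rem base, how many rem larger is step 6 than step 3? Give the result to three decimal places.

3.112rem

Step 3: 0.96 × 1.333³ = 2.27385rem
Step 6: 0.96 × 1.333⁶ = 5.38582rem
Difference: 5.38582 − 2.27385 = 3.11197rem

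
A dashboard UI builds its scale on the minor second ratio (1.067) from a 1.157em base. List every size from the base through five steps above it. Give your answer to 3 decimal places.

1.157em, 1.235em, 1.317em, 1.405em, 1.500em, 1.600em

Step 0: 1.157em
Step 1: 1.157 × 1.067 = 1.235
Step 2: 1.157 × 1.067² = 1.317
Step 3: 1.157 × 1.067³ = 1.405
Step 4: 1.157 × 1.067⁴ = 1.500
Step 5: 1.157 × 1.067⁵ = 1.600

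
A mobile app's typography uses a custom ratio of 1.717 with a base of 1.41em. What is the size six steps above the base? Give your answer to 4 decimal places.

36.1277em

1.41 × 1.717⁶ = 1.41 × 25.62252 ≈ 36.1277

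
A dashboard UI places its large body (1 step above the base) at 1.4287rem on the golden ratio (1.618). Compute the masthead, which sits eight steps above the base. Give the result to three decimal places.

41.475rem

1.4287 × 1.618⁷ = 1.4287 × 29.03017 ≈ 41.475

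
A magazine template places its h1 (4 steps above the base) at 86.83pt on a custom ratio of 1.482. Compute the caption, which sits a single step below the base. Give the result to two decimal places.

12.15pt

86.83 ÷ 1.482⁵ = 86.83 ÷ 7.14893 ≈ 12.146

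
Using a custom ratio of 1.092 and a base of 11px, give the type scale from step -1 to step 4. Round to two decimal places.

10.07px, 11.00px, 12.01px, 13.12px, 14.32px, 15.64px

Step -1: 11.0 ÷ 1.092 = 10.07
Step 0: 11px
Step 1: 11.0 × 1.092 = 12.01
Step 2: 11.0 × 1.092² = 13.12
Step 3: 11.0 × 1.092³ = 14.32
Step 4: 11.0 × 1.092⁴ = 15.64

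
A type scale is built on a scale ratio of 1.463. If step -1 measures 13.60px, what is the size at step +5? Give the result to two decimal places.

13.60 × 1.463⁶ = 13.60 × 9.80541 ≈ 133.354

133.35px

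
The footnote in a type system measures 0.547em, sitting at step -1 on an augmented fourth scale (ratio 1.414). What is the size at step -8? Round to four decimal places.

The gap is -8 − (-1) = -7 steps, so the factor is 1.414^-7.
0.547 ÷ 1.414⁷ = 0.547 ÷ 11.30175 ≈ 0.0484

0.0484em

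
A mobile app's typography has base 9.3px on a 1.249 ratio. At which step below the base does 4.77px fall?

1.249ⁿ = 9.3 / 4.77 = 1.9497
n = ln(1.9497) / ln(1.249) = 0.6677 / 0.2223 ≈ 3.00

3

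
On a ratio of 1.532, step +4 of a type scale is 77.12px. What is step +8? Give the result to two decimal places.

424.82px

The gap is 8 − (4) = 4 steps, so the factor is 1.532^4.
77.12 × 1.532⁴ = 77.12 × 5.50852 ≈ 424.817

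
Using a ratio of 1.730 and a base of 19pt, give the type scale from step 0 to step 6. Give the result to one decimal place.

19.0pt, 32.9pt, 56.9pt, 98.4pt, 170.2pt, 294.4pt, 509.4pt

Step 0: 19pt
Step 1: 19.0 × 1.730 = 32.9
Step 2: 19.0 × 1.730² = 56.9
Step 3: 19.0 × 1.730³ = 98.4
Step 4: 19.0 × 1.730⁴ = 170.2
Step 5: 19.0 × 1.730⁵ = 294.4
Step 6: 19.0 × 1.730⁶ = 509.4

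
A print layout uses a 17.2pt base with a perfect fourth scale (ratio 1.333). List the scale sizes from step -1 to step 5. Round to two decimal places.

Step -1: 17.2 ÷ 1.333 = 12.90
Step 0: 17.2pt
Step 1: 17.2 × 1.333 = 22.93
Step 2: 17.2 × 1.333² = 30.56
Step 3: 17.2 × 1.333³ = 40.74
Step 4: 17.2 × 1.333⁴ = 54.31
Step 5: 17.2 × 1.333⁵ = 72.39

12.90pt, 17.20pt, 22.93pt, 30.56pt, 40.74pt, 54.31pt, 72.39pt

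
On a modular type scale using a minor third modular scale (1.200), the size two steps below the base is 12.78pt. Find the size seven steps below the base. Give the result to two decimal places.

The gap is -7 − (-2) = -5 steps, so the factor is 1.200^-5.
12.78 ÷ 1.200⁵ = 12.78 ÷ 2.48832 ≈ 5.136

5.14pt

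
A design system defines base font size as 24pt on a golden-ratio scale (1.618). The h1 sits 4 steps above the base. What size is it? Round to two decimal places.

164.48pt

Every step multiplies by the scale ratio.
24.0 × 1.618⁴ = 24.0 × 6.85353 ≈ 164.48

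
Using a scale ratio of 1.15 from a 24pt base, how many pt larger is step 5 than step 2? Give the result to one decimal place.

Step 2: 24.0 × 1.15² = 31.740pt
Step 5: 24.0 × 1.15⁵ = 48.273pt
Difference: 48.273 − 31.740 = 16.533pt

16.5pt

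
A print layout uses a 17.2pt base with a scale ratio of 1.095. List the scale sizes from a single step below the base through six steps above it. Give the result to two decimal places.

15.71pt, 17.20pt, 18.83pt, 20.62pt, 22.58pt, 24.73pt, 27.08pt, 29.65pt

Step -1: 17.2 ÷ 1.095 = 15.71
Step 0: 17.2pt
Step 1: 17.2 × 1.095 = 18.83
Step 2: 17.2 × 1.095² = 20.62
Step 3: 17.2 × 1.095³ = 22.58
Step 4: 17.2 × 1.095⁴ = 24.73
Step 5: 17.2 × 1.095⁵ = 27.08
Step 6: 17.2 × 1.095⁶ = 29.65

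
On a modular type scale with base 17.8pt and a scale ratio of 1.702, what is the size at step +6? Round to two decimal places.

Every step multiplies by the scale ratio.
17.8 × 1.702⁶ = 17.8 × 24.30845 ≈ 432.69

432.69pt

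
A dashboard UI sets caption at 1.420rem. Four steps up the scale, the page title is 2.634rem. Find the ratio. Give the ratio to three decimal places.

1.167

r⁴ = 2.634 / 1.420, so r = (2.634/1.420)^(1/4).
r = 1.8549^(1/4) ≈ 1.1670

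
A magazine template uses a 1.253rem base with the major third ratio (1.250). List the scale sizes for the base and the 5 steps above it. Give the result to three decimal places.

1.253rem, 1.566rem, 1.958rem, 2.447rem, 3.059rem, 3.824rem

Step 0: 1.253rem
Step 1: 1.253 × 1.250 = 1.566
Step 2: 1.253 × 1.250² = 1.958
Step 3: 1.253 × 1.250³ = 2.447
Step 4: 1.253 × 1.250⁴ = 3.059
Step 5: 1.253 × 1.250⁵ = 3.824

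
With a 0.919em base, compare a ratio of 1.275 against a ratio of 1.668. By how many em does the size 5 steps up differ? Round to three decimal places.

At 1.275: 0.919 × 1.275⁵ = 3.09647em
At 1.668: 0.919 × 1.668⁵ = 11.86576em
Difference: 11.86576 − 3.09647 = 8.76929em

8.769em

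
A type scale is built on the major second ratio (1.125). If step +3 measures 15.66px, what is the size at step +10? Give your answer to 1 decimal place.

35.7px

15.66 × 1.125⁷ = 15.66 × 2.28070 ≈ 35.716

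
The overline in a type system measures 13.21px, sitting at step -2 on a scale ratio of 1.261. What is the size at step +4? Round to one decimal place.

Moving from step -2 to step +4 is 6 steps up, so multiply by r⁶.
13.21 × 1.261⁶ = 13.21 × 4.02060 ≈ 53.112

53.1px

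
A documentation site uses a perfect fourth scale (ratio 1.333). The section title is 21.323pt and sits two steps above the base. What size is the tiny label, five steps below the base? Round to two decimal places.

2.85pt

21.323 ÷ 1.333⁷ = 21.323 ÷ 7.47844 ≈ 2.851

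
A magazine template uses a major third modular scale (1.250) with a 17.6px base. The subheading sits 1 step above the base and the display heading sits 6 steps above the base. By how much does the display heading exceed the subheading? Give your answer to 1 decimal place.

Step 1: 17.6 × 1.250 = 22.000px
Step 6: 17.6 × 1.250⁶ = 67.139px
Difference: 67.139 − 22.000 = 45.139px

45.1px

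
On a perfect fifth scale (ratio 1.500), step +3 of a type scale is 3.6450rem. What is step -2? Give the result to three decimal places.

3.6450 ÷ 1.500⁵ = 3.6450 ÷ 7.59375 ≈ 0.480

0.480rem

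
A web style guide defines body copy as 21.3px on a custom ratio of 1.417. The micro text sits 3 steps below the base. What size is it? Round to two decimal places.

A modular type scale is a geometric sequence: sizeₙ = base × rⁿ.
21.3 ÷ 1.417³ = 21.3 ÷ 2.84518 ≈ 7.49

7.49px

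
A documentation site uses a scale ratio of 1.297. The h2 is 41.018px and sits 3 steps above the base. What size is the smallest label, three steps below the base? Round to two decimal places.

8.62px

41.018 ÷ 1.297⁶ = 41.018 ÷ 4.76036 ≈ 8.617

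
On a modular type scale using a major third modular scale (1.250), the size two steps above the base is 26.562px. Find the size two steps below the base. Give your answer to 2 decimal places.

10.88px

The gap is -2 − (2) = -4 steps, so the factor is 1.250^-4.
26.562 ÷ 1.250⁴ = 26.562 ÷ 2.44141 ≈ 10.880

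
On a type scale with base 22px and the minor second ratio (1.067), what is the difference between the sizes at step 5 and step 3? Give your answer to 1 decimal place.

Step 3: 22.0 × 1.067³ = 26.725px
Step 5: 22.0 × 1.067⁵ = 30.426px
Difference: 30.426 − 26.725 = 3.701px

3.7px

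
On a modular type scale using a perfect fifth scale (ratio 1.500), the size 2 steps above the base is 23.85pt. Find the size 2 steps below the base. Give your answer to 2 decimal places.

Moving from step +2 to step -2 is 4 steps down, so divide by r⁴.
23.85 ÷ 1.500⁴ = 23.85 ÷ 5.06250 ≈ 4.711

4.71pt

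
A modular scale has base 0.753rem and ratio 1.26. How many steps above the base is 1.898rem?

4

1.26ⁿ = 1.898 / 0.753 = 2.5206
n = ln(2.5206) / ln(1.26) = 0.9245 / 0.2311 ≈ 4.00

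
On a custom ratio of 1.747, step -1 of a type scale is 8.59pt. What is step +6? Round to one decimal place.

426.6pt

8.59 × 1.747⁷ = 8.59 × 49.66499 ≈ 426.622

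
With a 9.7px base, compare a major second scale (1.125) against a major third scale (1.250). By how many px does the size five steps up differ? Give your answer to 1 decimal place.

Major second: 9.7 × 1.125⁵ = 17.480px
Major third: 9.7 × 1.250⁵ = 29.602px
Difference: 29.602 − 17.480 = 12.122px

12.1px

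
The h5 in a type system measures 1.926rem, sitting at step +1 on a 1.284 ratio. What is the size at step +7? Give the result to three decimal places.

1.926 × 1.284⁶ = 1.926 × 4.48116 ≈ 8.631

8.631rem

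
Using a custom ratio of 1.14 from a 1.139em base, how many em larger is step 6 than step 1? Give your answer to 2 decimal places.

Step 1: 1.139 × 1.14 = 1.2985em
Step 6: 1.139 × 1.14⁶ = 2.5001em
Difference: 2.5001 − 1.2985 = 1.2016em

1.20em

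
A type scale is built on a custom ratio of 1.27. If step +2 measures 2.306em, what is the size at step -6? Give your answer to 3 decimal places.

0.341em

2.306 ÷ 1.27⁸ = 2.306 ÷ 6.76752 ≈ 0.341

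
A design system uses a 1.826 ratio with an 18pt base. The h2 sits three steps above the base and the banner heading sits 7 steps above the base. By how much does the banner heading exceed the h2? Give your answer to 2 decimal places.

1108.78pt

Step 3: 18.0 × 1.826³ = 109.5910pt
Step 7: 18.0 × 1.826⁷ = 1218.3664pt
Difference: 1218.3664 − 109.5910 = 1108.7754pt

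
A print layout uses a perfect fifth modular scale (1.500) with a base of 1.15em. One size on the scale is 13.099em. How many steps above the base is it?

1.500ⁿ = 13.099 / 1.15 = 11.3904
n = ln(11.3904) / ln(1.500) = 2.4328 / 0.4055 ≈ 6.00

6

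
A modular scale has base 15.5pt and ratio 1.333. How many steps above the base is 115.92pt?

1.333ⁿ = 115.92 / 15.5 = 7.4787
n = ln(7.4787) / ln(1.333) = 2.0121 / 0.2874 ≈ 7.00

7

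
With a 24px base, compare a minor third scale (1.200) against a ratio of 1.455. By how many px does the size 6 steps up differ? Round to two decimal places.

Minor third: 24.0 × 1.200⁶ = 71.6636px
At 1.455: 24.0 × 1.455⁶ = 227.7137px
Difference: 227.7137 − 71.6636 = 156.0501px

156.05px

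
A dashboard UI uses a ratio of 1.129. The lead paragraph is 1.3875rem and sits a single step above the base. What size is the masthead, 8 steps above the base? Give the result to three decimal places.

1.3875 × 1.129⁷ = 1.3875 × 2.33807 ≈ 3.244

3.244rem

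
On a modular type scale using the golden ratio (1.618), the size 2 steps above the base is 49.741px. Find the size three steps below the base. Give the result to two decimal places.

49.741 ÷ 1.618⁵ = 49.741 ÷ 11.08901 ≈ 4.486

4.49px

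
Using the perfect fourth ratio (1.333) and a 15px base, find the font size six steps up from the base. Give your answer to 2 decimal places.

84.15px

15.0 × 1.333⁶ = 15.0 × 5.61023 ≈ 84.15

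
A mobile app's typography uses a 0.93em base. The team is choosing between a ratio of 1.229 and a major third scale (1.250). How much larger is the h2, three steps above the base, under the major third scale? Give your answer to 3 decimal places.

At 1.229: 0.93 × 1.229³ = 1.72639em
Major third: 0.93 × 1.250³ = 1.81641em
Difference: 1.81641 − 1.72639 = 0.09002em

0.090em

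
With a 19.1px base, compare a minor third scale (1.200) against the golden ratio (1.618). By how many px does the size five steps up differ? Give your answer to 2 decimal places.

Minor third: 19.1 × 1.200⁵ = 47.5269px
Golden ratio: 19.1 × 1.618⁵ = 211.8000px
Difference: 211.8000 − 47.5269 = 164.2731px

164.27px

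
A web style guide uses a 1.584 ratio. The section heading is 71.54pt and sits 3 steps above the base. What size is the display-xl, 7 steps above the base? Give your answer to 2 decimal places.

71.54 × 1.584⁴ = 71.54 × 6.29536 ≈ 450.370

450.37pt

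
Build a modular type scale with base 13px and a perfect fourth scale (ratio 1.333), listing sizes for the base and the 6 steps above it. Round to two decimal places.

Step 0: 13px
Step 1: 13.0 × 1.333 = 17.33
Step 2: 13.0 × 1.333² = 23.10
Step 3: 13.0 × 1.333³ = 30.79
Step 4: 13.0 × 1.333⁴ = 41.05
Step 5: 13.0 × 1.333⁵ = 54.71
Step 6: 13.0 × 1.333⁶ = 72.93

13.00px, 17.33px, 23.10px, 30.79px, 41.05px, 54.71px, 72.93px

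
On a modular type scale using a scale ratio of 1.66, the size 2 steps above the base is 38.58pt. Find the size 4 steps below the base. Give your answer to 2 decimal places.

1.84pt

Moving from step +2 to step -4 is 6 steps down, so divide by r⁶.
38.58 ÷ 1.66⁶ = 38.58 ÷ 20.92418 ≈ 1.844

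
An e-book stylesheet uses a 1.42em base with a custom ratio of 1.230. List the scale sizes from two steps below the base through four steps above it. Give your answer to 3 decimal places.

0.939em, 1.154em, 1.420em, 1.747em, 2.148em, 2.642em, 3.250em

Step -2: 1.42 ÷ 1.230² = 0.939
Step -1: 1.42 ÷ 1.230 = 1.154
Step 0: 1.42em
Step 1: 1.42 × 1.230 = 1.747
Step 2: 1.42 × 1.230² = 2.148
Step 3: 1.42 × 1.230³ = 2.642
Step 4: 1.42 × 1.230⁴ = 3.250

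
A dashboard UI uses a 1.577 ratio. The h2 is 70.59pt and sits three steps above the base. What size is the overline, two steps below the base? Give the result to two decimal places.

7.24pt

Moving from step +3 to step -2 is 5 steps down, so divide by r⁵.
70.59 ÷ 1.577⁵ = 70.59 ÷ 9.75345 ≈ 7.237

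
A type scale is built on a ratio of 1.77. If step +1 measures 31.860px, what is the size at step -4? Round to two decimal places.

31.860 ÷ 1.77⁵ = 31.860 ÷ 17.37266 ≈ 1.834

1.83px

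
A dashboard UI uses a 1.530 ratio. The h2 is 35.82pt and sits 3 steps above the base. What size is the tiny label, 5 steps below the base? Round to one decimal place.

Moving from step +3 to step -5 is 8 steps down, so divide by r⁸.
35.82 ÷ 1.530⁸ = 35.82 ÷ 30.02835 ≈ 1.193

1.2pt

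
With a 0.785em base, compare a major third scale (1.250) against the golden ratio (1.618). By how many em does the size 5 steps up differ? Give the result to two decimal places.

6.31em

Major third: 0.785 × 1.250⁵ = 2.3956em
Golden ratio: 0.785 × 1.618⁵ = 8.7049em
Difference: 8.7049 − 2.3956 = 6.3093em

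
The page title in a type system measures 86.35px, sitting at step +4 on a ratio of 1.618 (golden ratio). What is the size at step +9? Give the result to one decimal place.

957.5px

86.35 × 1.618⁵ = 86.35 × 11.08901 ≈ 957.536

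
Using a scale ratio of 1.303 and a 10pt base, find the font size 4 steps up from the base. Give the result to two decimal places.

28.83pt

10.0 × 1.303⁴ = 10.0 × 2.88256 ≈ 28.83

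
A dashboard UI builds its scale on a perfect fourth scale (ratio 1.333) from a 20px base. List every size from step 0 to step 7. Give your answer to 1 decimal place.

Step 0: 20px
Step 1: 20.0 × 1.333 = 26.7
Step 2: 20.0 × 1.333² = 35.5
Step 3: 20.0 × 1.333³ = 47.4
Step 4: 20.0 × 1.333⁴ = 63.1
Step 5: 20.0 × 1.333⁵ = 84.2
Step 6: 20.0 × 1.333⁶ = 112.2
Step 7: 20.0 × 1.333⁷ = 149.6

20.0px, 26.7px, 35.5px, 47.4px, 63.1px, 84.2px, 112.2px, 149.6px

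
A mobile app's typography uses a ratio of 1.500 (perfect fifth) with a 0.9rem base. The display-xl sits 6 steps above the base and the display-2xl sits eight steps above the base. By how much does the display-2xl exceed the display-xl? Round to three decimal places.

Step 6: 0.9 × 1.500⁶ = 10.25156rem
Step 8: 0.9 × 1.500⁸ = 23.06602rem
Difference: 23.06602 − 10.25156 = 12.81446rem

12.814rem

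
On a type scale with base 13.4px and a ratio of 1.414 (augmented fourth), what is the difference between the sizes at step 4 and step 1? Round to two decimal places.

Step 1: 13.4 × 1.414 = 18.9476px
Step 4: 13.4 × 1.414⁴ = 53.5676px
Difference: 53.5676 − 18.9476 = 34.6200px

34.62px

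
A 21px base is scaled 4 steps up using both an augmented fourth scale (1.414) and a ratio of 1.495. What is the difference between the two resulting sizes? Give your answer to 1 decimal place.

Augmented fourth: 21.0 × 1.414⁴ = 83.949px
At 1.495: 21.0 × 1.495⁴ = 104.902px
Difference: 104.902 − 83.949 = 20.953px

21.0px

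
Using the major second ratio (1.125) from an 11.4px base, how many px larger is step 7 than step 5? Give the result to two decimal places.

Step 5: 11.4 × 1.125⁵ = 20.5432px
Step 7: 11.4 × 1.125⁷ = 25.9999px
Difference: 25.9999 − 20.5432 = 5.4567px

5.46px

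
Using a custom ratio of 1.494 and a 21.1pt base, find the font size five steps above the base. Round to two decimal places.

157.05pt

Every step multiplies by the scale ratio.
21.1 × 1.494⁵ = 21.1 × 7.44309 ≈ 157.05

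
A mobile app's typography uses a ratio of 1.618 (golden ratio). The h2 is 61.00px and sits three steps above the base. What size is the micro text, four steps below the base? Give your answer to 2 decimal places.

Moving from step +3 to step -4 is 7 steps down, so divide by r⁷.
61.00 ÷ 1.618⁷ = 61.00 ÷ 29.03017 ≈ 2.101

2.10px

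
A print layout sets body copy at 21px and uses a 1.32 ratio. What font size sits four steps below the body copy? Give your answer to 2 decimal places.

6.92px

Every step multiplies by the scale ratio.
21.0 ÷ 1.32⁴ = 21.0 ÷ 3.03596 ≈ 6.92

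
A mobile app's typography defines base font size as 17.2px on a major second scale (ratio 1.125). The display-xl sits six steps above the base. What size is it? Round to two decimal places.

34.87px

A modular type scale is a geometric sequence: sizeₙ = base × rⁿ.
17.2 × 1.125⁶ = 17.2 × 2.02729 ≈ 34.87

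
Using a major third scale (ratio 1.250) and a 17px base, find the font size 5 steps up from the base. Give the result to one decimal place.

17.0 × 1.250⁵ = 17.0 × 3.05176 ≈ 51.88

51.9px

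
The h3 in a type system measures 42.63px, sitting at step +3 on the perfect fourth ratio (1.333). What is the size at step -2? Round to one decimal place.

10.1px

42.63 ÷ 1.333⁵ = 42.63 ÷ 4.20873 ≈ 10.129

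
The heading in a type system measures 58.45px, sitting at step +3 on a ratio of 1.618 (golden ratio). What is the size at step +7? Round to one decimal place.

The gap is 7 − (3) = 4 steps, so the factor is 1.618^4.
58.45 × 1.618⁴ = 58.45 × 6.85353 ≈ 400.589

400.6px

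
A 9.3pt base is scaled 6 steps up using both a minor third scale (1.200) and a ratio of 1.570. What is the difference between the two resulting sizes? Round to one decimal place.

Minor third: 9.3 × 1.200⁶ = 27.770pt
At 1.570: 9.3 × 1.570⁶ = 139.277pt
Difference: 139.277 − 27.770 = 111.507pt

111.5pt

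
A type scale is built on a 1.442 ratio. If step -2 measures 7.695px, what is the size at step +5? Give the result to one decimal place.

7.695 × 1.442⁷ = 7.695 × 12.96453 ≈ 99.762

99.8px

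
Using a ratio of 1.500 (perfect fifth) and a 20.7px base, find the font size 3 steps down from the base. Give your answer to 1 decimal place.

6.1px

Each step on a modular scale multiplies by the ratio, so the size n steps from the base is base × ratioⁿ.
20.7 ÷ 1.500³ = 20.7 ÷ 3.37500 ≈ 6.13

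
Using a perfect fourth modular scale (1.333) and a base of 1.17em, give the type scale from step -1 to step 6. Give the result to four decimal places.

0.8777em, 1.1700em, 1.5596em, 2.0790em, 2.7713em, 3.6941em, 4.9242em, 6.5640em

Step -1: 1.17 ÷ 1.333 = 0.8777
Step 0: 1.17em
Step 1: 1.17 × 1.333 = 1.5596
Step 2: 1.17 × 1.333² = 2.0790
Step 3: 1.17 × 1.333³ = 2.7713
Step 4: 1.17 × 1.333⁴ = 3.6941
Step 5: 1.17 × 1.333⁵ = 4.9242
Step 6: 1.17 × 1.333⁶ = 6.5640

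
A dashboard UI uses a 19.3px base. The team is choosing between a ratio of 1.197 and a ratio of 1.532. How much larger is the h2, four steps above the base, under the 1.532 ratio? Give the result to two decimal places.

At 1.197: 19.3 × 1.197⁴ = 39.6218px
At 1.532: 19.3 × 1.532⁴ = 106.3145px
Difference: 106.3145 − 39.6218 = 66.6927px

66.69px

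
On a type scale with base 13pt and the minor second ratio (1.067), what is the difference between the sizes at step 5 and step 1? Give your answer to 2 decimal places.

4.11pt

Step 1: 13.0 × 1.067 = 13.8710pt
Step 5: 13.0 × 1.067⁵ = 17.9790pt
Difference: 17.9790 − 13.8710 = 4.1080pt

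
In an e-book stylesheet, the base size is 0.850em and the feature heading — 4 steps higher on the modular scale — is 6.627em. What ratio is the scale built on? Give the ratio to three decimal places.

1.671

r⁴ = 6.627 / 0.850, so r = (6.627/0.850)^(1/4).
r = 7.7965^(1/4) ≈ 1.6710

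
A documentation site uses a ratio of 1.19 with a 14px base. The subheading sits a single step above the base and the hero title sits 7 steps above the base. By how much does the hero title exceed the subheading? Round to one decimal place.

30.7px

Step 1: 14.0 × 1.19 = 16.660px
Step 7: 14.0 × 1.19⁷ = 47.310px
Difference: 47.310 − 16.660 = 30.650px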